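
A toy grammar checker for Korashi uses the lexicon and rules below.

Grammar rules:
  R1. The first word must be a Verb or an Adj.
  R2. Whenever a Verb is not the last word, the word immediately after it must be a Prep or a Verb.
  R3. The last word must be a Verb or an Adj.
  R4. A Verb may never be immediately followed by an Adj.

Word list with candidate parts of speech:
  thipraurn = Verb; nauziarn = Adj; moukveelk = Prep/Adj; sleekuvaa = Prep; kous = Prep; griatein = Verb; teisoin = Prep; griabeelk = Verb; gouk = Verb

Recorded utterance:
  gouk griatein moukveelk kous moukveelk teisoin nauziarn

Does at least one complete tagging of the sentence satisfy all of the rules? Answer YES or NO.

Candidates per position — 1:gouk {Verb}; 2:griatein {Verb}; 3:moukveelk {Prep,Adj}; 4:kous {Prep}; 5:moukveelk {Prep,Adj}; 6:teisoin {Prep}; 7:nauziarn {Adj}.
One satisfying assignment: Verb Verb Prep Prep Adj Prep Adj.
Verifying each rule — rule 1 satisfied; rule 2 satisfied; rule 3 satisfied; rule 4 satisfied.

YES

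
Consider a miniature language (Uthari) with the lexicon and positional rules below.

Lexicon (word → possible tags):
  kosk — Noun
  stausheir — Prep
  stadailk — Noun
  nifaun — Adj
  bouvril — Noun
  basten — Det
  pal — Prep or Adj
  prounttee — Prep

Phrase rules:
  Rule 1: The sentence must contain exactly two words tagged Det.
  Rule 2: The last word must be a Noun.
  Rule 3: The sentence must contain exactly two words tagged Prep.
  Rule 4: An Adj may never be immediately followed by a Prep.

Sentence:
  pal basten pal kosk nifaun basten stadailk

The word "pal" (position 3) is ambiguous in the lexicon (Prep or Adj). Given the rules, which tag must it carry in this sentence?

Candidates per position — 1:pal {Prep,Adj}; 2:basten {Det}; 3:pal {Prep,Adj}; 4:kosk {Noun}; 5:nifaun {Adj}; 6:basten {Det}; 7:stadailk {Noun}.
If word 1 were Adj, no tagging could satisfy rule 3; so word 1 is Prep.
If word 3 were Adj, no tagging could satisfy rule 3; so word 3 is Prep.
That leaves exactly one tagging: Prep Det Prep Noun Adj Det Noun.
Verifying each rule — rule 1 satisfied; rule 2 satisfied; rule 3 satisfied; rule 4 satisfied.

Prep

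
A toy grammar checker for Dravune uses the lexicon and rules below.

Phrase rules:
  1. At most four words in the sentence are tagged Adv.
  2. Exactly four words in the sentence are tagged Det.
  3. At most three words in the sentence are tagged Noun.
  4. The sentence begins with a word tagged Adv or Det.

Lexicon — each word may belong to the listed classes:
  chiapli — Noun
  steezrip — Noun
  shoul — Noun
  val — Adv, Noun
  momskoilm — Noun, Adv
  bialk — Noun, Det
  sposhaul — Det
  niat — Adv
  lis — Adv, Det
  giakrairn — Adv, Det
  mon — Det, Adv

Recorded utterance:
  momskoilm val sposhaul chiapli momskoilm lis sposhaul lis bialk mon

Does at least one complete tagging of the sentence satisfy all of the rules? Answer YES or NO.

Candidates per position — 1:momskoilm {Noun,Adv}; 2:val {Adv,Noun}; 3:sposhaul {Det}; 4:chiapli {Noun}; 5:momskoilm {Noun,Adv}; 6:lis {Adv,Det}; 7:sposhaul {Det}; 8:lis {Adv,Det}; 9:bialk {Noun,Det}; 10:mon {Det,Adv}.
One satisfying assignment: Adv Noun Det Noun Noun Adv Det Det Det Adv.
Check: rule 1 ✓; rule 2 ✓; rule 3 ✓; rule 4 ✓.

YES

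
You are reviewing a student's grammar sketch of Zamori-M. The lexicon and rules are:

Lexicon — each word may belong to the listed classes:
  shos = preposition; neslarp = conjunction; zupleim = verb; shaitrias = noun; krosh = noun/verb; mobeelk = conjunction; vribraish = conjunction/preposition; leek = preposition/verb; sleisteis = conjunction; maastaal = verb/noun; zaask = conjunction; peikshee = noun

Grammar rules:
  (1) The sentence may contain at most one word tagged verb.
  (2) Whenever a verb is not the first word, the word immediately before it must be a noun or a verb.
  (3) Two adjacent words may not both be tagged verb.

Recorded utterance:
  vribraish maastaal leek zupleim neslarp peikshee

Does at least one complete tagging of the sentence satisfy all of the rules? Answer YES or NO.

NO

Candidates per position — 1:vribraish {conjunction,preposition}; 2:maastaal {verb,noun}; 3:leek {preposition,verb}; 4:zupleim {verb}; 5:neslarp {conjunction}; 6:peikshee {noun}.
Every candidate sequence violates at least one rule; no consistent tagging exists.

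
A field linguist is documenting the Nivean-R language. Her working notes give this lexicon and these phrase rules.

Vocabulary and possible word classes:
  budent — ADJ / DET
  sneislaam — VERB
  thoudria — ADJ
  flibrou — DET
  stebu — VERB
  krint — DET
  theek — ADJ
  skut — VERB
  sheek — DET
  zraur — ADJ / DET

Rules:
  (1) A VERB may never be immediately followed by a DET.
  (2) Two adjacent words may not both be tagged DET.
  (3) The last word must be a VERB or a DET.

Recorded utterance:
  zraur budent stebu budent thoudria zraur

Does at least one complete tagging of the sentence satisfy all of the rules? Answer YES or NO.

YES

Candidates per position — 1:zraur {ADJ,DET}; 2:budent {ADJ,DET}; 3:stebu {VERB}; 4:budent {ADJ,DET}; 5:thoudria {ADJ}; 6:zraur {ADJ,DET}.
One satisfying assignment: DET ADJ VERB ADJ ADJ DET.
Check: rule 1 satisfied; rule 2 satisfied; rule 3 satisfied.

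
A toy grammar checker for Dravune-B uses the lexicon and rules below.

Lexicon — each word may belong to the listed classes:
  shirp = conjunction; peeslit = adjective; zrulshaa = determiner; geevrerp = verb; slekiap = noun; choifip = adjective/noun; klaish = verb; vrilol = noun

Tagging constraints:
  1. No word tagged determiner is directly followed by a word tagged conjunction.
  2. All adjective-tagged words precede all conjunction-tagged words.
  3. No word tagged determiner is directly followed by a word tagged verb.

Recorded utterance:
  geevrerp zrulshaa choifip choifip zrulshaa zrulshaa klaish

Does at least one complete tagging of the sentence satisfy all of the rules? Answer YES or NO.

NO

Candidates per position — 1:geevrerp {verb}; 2:zrulshaa {determiner}; 3:choifip {adjective,noun}; 4:choifip {adjective,noun}; 5:zrulshaa {determiner}; 6:zrulshaa {determiner}; 7:klaish {verb}.
Rule 3 cannot be satisfied by any choice of tags from the lexicon.
So there is no consistent tagging.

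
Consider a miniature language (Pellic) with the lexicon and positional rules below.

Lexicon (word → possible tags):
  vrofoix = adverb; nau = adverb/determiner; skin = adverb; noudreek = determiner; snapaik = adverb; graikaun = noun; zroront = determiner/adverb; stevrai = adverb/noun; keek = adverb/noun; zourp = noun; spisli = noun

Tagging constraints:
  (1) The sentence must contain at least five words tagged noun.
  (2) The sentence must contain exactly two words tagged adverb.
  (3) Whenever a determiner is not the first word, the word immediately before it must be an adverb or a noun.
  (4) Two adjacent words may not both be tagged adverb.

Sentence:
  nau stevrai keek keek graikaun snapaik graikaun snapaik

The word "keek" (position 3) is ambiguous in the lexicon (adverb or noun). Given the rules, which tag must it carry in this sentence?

Candidates per position — 1:nau {adverb,determiner}; 2:stevrai {adverb,noun}; 3:keek {adverb,noun}; 4:keek {adverb,noun}; 5:graikaun {noun}; 6:snapaik {adverb}; 7:graikaun {noun}; 8:snapaik {adverb}.
At position 1, choosing adverb makes rule 2 impossible to satisfy; hence determiner.
At position 2, choosing adverb makes rule 1 impossible to satisfy; hence noun.
At position 3, choosing adverb makes rule 1 impossible to satisfy; hence noun.
At position 4, choosing adverb makes rule 1 impossible to satisfy; hence noun.
The only consistent sequence is: determiner noun noun noun noun adverb noun adverb.
Rule-by-rule: rule 1 ok; rule 2 ok; rule 3 ok; rule 4 ok.

noun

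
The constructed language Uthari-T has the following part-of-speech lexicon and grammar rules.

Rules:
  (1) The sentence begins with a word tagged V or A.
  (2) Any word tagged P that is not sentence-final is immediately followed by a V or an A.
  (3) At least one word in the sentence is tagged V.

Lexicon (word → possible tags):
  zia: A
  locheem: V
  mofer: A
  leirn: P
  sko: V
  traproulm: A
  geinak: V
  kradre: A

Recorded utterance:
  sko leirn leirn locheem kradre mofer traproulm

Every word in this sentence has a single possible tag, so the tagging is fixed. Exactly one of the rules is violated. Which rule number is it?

Fixed tagging: V P P V A A A.
Checking each rule: R1 ok, R2 fails, R3 ok.
Only rule 2 fails.

2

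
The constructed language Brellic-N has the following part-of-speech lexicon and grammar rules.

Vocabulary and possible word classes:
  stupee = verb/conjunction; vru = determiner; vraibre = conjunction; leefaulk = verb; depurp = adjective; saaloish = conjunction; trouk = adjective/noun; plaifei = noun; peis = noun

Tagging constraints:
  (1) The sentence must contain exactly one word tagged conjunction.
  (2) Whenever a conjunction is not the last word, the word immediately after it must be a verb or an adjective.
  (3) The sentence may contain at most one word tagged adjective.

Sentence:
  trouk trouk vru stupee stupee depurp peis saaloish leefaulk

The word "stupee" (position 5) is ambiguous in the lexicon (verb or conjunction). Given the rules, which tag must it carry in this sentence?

Candidates per position — 1:trouk {adjective,noun}; 2:trouk {adjective,noun}; 3:vru {determiner}; 4:stupee {verb,conjunction}; 5:stupee {verb,conjunction}; 6:depurp {adjective}; 7:peis {noun}; 8:saaloish {conjunction}; 9:leefaulk {verb}.
Word 1 cannot be adjective — rule 3 would then fail for every completion. It is noun.
Word 2 cannot be adjective — rule 3 would then fail for every completion. It is noun.
Word 4 cannot be conjunction — rule 1 would then fail for every completion. It is verb.
Word 5 cannot be conjunction — rule 1 would then fail for every completion. It is verb.
So the tagging must be: noun noun determiner verb verb adjective noun conjunction verb.
Verifying each rule — rule 1 holds; rule 2 holds; rule 3 holds.

verb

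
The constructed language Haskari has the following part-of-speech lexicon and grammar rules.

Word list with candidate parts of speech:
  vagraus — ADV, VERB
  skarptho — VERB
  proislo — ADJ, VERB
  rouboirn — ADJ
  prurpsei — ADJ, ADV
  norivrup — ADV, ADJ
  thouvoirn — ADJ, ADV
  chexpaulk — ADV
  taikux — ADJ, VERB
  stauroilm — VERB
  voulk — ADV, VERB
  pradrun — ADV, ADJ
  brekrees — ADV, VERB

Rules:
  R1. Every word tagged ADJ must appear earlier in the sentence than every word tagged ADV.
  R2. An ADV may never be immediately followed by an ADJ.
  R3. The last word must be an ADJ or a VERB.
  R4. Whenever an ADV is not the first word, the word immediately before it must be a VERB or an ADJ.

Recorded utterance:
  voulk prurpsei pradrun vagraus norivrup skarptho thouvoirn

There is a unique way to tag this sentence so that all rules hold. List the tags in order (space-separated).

Candidates per position — 1:voulk {ADV,VERB}; 2:prurpsei {ADJ,ADV}; 3:pradrun {ADV,ADJ}; 4:vagraus {ADV,VERB}; 5:norivrup {ADV,ADJ}; 6:skarptho {VERB}; 7:thouvoirn {ADJ,ADV}.
At position 7, choosing ADV makes rule 3 impossible to satisfy; hence ADJ.
At position 1, choosing ADV makes rule 1 impossible to satisfy; hence VERB.
At position 2, choosing ADV makes rule 1 impossible to satisfy; hence ADJ.
At position 3, choosing ADV makes rule 1 impossible to satisfy; hence ADJ.
At position 4, choosing ADV makes rule 1 impossible to satisfy; hence VERB.
At position 5, choosing ADV makes rule 1 impossible to satisfy; hence ADJ.
That leaves exactly one tagging: VERB ADJ ADJ VERB ADJ VERB ADJ.
Verifying each rule — rule 1 satisfied; rule 2 satisfied; rule 3 satisfied; rule 4 satisfied.

VERB ADJ ADJ VERB ADJ VERB ADJ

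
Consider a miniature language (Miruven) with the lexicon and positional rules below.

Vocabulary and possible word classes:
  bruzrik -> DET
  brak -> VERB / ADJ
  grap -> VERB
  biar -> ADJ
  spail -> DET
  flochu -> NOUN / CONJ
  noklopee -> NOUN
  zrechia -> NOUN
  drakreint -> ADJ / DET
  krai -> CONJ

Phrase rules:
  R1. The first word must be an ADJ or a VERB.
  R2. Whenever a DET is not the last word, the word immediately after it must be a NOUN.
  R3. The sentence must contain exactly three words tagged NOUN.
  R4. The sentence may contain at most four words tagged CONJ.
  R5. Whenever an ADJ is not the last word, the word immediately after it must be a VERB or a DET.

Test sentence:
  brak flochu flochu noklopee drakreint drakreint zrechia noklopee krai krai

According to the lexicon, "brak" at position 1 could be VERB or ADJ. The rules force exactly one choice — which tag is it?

Candidates per position — 1:brak {VERB,ADJ}; 2:flochu {NOUN,CONJ}; 3:flochu {NOUN,CONJ}; 4:noklopee {NOUN}; 5:drakreint {ADJ,DET}; 6:drakreint {ADJ,DET}; 7:zrechia {NOUN}; 8:noklopee {NOUN}; 9:krai {CONJ}; 10:krai {CONJ}.
At position 1, choosing ADJ makes rule 5 impossible to satisfy; hence VERB.
At position 2, choosing NOUN makes rule 3 impossible to satisfy; hence CONJ.
At position 3, choosing NOUN makes rule 3 impossible to satisfy; hence CONJ.
At position 5, choosing DET makes rule 2 impossible to satisfy; hence ADJ.
At position 6, choosing ADJ makes rule 5 impossible to satisfy; hence DET.
The only consistent sequence is: VERB CONJ CONJ NOUN ADJ DET NOUN NOUN CONJ CONJ.
Check: rule 1 holds; rule 2 holds; rule 3 holds; rule 4 holds; rule 5 holds.

VERB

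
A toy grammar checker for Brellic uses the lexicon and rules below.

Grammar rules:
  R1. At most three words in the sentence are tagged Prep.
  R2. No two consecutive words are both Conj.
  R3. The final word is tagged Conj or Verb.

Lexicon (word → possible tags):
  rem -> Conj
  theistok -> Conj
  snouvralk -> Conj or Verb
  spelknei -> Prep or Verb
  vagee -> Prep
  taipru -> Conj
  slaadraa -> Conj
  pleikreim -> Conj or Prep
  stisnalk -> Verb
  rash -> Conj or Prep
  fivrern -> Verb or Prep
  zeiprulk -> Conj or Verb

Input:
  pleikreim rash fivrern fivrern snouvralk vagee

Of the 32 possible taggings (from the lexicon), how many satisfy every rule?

0

Candidates per position — 1:pleikreim {Conj,Prep}; 2:rash {Conj,Prep}; 3:fivrern {Verb,Prep}; 4:fivrern {Verb,Prep}; 5:snouvralk {Conj,Verb}; 6:vagee {Prep}.
There are 32 candidate sequences in total.
Rule 3 cannot be satisfied by any choice of tags from the lexicon.
So there is no consistent tagging.
Count = 0.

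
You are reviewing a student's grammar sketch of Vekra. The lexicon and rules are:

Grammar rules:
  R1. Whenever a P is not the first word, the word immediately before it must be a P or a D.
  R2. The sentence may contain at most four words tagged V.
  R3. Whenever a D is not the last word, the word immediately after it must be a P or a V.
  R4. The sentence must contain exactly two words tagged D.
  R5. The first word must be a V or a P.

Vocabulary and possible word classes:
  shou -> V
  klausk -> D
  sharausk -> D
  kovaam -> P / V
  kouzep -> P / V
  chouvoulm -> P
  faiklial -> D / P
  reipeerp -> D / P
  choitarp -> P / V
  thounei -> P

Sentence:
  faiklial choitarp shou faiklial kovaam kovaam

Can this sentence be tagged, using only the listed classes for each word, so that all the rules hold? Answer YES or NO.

Candidates per position — 1:faiklial {D,P}; 2:choitarp {P,V}; 3:shou {V}; 4:faiklial {D,P}; 5:kovaam {P,V}; 6:kovaam {P,V}.
Every candidate sequence violates at least one rule; no consistent tagging exists.

NO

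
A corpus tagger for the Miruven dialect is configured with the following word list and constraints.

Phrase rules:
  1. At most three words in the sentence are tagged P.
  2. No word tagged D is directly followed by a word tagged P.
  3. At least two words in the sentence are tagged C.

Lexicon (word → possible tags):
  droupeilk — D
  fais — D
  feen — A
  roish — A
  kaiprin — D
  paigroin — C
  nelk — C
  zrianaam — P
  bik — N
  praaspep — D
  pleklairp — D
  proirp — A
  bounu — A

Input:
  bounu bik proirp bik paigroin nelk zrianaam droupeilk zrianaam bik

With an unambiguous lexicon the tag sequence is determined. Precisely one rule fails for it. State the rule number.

Fixed tagging: A N A N C C P D P N.
Rule check: R1 pass, R2 fail, R3 pass.
Only rule 2 fails.

2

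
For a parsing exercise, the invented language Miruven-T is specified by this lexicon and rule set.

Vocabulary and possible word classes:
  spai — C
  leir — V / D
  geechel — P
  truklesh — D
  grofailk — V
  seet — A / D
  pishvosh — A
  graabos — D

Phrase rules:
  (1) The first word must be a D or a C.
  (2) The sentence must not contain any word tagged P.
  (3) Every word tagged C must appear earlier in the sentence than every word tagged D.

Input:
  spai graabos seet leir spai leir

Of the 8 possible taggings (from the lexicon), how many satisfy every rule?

0

Candidates per position — 1:spai {C}; 2:graabos {D}; 3:seet {A,D}; 4:leir {V,D}; 5:spai {C}; 6:leir {V,D}.
There are 8 candidate sequences in total.
Rule 3 cannot be satisfied by any choice of tags from the lexicon.
So there is no consistent tagging.
Count = 0.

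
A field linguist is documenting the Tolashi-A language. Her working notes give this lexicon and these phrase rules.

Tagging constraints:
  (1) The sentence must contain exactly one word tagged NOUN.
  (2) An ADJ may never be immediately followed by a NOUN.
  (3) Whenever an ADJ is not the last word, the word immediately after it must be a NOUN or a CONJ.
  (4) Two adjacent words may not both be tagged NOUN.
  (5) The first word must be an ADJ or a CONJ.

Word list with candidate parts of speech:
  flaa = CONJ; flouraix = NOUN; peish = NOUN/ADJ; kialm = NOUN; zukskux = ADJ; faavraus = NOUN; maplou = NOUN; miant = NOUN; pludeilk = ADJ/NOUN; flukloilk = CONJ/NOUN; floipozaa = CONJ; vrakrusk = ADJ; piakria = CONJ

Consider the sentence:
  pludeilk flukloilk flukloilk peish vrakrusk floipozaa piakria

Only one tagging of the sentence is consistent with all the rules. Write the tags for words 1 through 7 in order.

ADJ CONJ CONJ NOUN ADJ CONJ CONJ

Candidates per position — 1:pludeilk {ADJ,NOUN}; 2:flukloilk {CONJ,NOUN}; 3:flukloilk {CONJ,NOUN}; 4:peish {NOUN,ADJ}; 5:vrakrusk {ADJ}; 6:floipozaa {CONJ}; 7:piakria {CONJ}.
At position 1, choosing NOUN makes rule 5 impossible to satisfy; hence ADJ.
At position 2, choosing NOUN makes rule 2 impossible to satisfy; hence CONJ.
At position 4, choosing ADJ makes rule 3 impossible to satisfy; hence NOUN.
At position 3, choosing NOUN makes rule 1 impossible to satisfy; hence CONJ.
The only consistent sequence is: ADJ CONJ CONJ NOUN ADJ CONJ CONJ.
Checking: rule 1 ✓; rule 2 ✓; rule 3 ✓; rule 4 ✓; rule 5 ✓.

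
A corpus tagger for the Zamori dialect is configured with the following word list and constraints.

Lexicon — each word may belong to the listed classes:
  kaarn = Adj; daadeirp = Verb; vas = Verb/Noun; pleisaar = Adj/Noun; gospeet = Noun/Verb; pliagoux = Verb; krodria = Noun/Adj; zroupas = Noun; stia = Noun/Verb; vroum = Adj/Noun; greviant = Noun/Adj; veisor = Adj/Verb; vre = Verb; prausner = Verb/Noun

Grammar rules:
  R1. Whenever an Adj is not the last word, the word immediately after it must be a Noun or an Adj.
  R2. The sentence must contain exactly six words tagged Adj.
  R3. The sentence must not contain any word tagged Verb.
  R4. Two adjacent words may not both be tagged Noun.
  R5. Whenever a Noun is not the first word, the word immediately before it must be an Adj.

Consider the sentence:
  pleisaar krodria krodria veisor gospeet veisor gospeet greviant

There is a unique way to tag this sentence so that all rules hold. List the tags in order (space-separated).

Candidates per position — 1:pleisaar {Adj,Noun}; 2:krodria {Noun,Adj}; 3:krodria {Noun,Adj}; 4:veisor {Adj,Verb}; 5:gospeet {Noun,Verb}; 6:veisor {Adj,Verb}; 7:gospeet {Noun,Verb}; 8:greviant {Noun,Adj}.
If word 1 were Noun, no tagging could satisfy rule 2; so word 1 is Adj.
If word 2 were Noun, no tagging could satisfy rule 2; so word 2 is Adj.
If word 3 were Noun, no tagging could satisfy rule 2; so word 3 is Adj.
If word 4 were Verb, no tagging could satisfy rule 1; so word 4 is Adj.
If word 5 were Verb, no tagging could satisfy rule 1; so word 5 is Noun.
If word 6 were Verb, no tagging could satisfy rule 2; so word 6 is Adj.
If word 7 were Verb, no tagging could satisfy rule 1; so word 7 is Noun.
If word 8 were Noun, no tagging could satisfy rule 2; so word 8 is Adj.
That leaves exactly one tagging: Adj Adj Adj Adj Noun Adj Noun Adj.
Checking: rule 1 holds; rule 2 holds; rule 3 holds; rule 4 holds; rule 5 holds.

Adj Adj Adj Adj Noun Adj Noun Adj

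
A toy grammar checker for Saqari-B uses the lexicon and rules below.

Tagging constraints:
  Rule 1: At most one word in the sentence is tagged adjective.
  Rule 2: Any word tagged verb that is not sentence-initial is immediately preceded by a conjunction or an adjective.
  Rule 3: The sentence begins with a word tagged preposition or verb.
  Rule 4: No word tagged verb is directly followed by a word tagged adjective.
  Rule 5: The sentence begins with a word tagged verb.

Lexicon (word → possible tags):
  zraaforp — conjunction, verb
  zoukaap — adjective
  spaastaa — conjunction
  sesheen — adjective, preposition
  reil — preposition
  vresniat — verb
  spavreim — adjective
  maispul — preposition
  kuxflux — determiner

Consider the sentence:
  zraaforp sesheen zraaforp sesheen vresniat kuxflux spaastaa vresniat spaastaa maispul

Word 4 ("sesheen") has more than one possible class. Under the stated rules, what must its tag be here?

adjective

Candidates per position — 1:zraaforp {conjunction,verb}; 2:sesheen {adjective,preposition}; 3:zraaforp {conjunction,verb}; 4:sesheen {adjective,preposition}; 5:vresniat {verb}; 6:kuxflux {determiner}; 7:spaastaa {conjunction}; 8:vresniat {verb}; 9:spaastaa {conjunction}; 10:maispul {preposition}.
Word 1 cannot be conjunction — rule 3 would then fail for every completion. It is verb.
Word 2 cannot be adjective — rule 4 would then fail for every completion. It is preposition.
Word 3 cannot be verb — rule 2 would then fail for every completion. It is conjunction.
Word 4 cannot be preposition — rule 2 would then fail for every completion. It is adjective.
The unique satisfying tagging is: verb preposition conjunction adjective verb determiner conjunction verb conjunction preposition.
Verifying each rule — rule 1 ✓; rule 2 ✓; rule 3 ✓; rule 4 ✓; rule 5 ✓.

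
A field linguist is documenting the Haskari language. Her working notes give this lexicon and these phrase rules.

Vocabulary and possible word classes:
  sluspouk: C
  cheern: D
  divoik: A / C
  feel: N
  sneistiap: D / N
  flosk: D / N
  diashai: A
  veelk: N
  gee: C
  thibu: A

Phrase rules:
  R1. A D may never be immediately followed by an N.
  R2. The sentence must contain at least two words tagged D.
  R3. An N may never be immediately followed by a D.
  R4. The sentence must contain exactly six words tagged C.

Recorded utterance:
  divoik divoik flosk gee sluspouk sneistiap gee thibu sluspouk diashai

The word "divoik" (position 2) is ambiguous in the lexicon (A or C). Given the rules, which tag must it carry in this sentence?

C

Candidates per position — 1:divoik {A,C}; 2:divoik {A,C}; 3:flosk {D,N}; 4:gee {C}; 5:sluspouk {C}; 6:sneistiap {D,N}; 7:gee {C}; 8:thibu {A}; 9:sluspouk {C}; 10:diashai {A}.
Position 1: tagging it A would leave rule 4 unsatisfiable, so it must be C.
Position 2: tagging it A would leave rule 4 unsatisfiable, so it must be C.
Position 3: tagging it N would leave rule 2 unsatisfiable, so it must be D.
Position 6: tagging it N would leave rule 2 unsatisfiable, so it must be D.
The unique satisfying tagging is: C C D C C D C A C A.
Verifying each rule — rule 1 holds; rule 2 holds; rule 3 holds; rule 4 holds.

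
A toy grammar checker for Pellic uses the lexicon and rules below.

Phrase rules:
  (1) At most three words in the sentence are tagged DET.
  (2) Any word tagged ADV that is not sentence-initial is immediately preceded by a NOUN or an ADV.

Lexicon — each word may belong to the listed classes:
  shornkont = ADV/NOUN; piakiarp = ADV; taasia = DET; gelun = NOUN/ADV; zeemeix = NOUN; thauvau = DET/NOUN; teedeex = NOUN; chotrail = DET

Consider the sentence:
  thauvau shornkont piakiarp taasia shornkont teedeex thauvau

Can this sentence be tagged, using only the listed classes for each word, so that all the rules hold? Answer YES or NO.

Candidates per position — 1:thauvau {DET,NOUN}; 2:shornkont {ADV,NOUN}; 3:piakiarp {ADV}; 4:taasia {DET}; 5:shornkont {ADV,NOUN}; 6:teedeex {NOUN}; 7:thauvau {DET,NOUN}.
One satisfying assignment: NOUN ADV ADV DET NOUN NOUN NOUN.
Checking: rule 1 satisfied; rule 2 satisfied.

YES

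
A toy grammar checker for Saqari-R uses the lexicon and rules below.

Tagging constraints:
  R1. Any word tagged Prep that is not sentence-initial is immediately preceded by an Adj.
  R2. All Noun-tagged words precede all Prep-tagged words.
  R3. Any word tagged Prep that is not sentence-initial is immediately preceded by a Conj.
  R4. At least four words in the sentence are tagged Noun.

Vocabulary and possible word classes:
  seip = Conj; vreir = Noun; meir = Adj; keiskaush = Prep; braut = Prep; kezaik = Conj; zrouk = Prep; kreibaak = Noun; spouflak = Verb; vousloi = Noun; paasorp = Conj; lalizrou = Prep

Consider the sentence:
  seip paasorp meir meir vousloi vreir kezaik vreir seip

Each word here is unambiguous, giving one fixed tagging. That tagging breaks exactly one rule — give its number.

4

Fixed tagging: Conj Conj Adj Adj Noun Noun Conj Noun Conj.
Rule check: R1 ✓, R2 ✓, R3 ✓, R4 ✗.
Only rule 4 fails.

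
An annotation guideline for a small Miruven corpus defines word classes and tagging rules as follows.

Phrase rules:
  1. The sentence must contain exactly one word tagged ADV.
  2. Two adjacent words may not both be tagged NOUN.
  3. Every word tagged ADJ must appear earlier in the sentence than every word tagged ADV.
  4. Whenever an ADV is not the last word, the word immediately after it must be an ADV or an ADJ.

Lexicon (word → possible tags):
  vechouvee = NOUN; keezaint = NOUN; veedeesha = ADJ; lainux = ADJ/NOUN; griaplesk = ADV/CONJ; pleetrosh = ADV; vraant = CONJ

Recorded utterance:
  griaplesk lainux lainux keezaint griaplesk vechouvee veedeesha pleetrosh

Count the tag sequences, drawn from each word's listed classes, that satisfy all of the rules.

Candidates per position — 1:griaplesk {ADV,CONJ}; 2:lainux {ADJ,NOUN}; 3:lainux {ADJ,NOUN}; 4:keezaint {NOUN}; 5:griaplesk {ADV,CONJ}; 6:vechouvee {NOUN}; 7:veedeesha {ADJ}; 8:pleetrosh {ADV}.
There are 16 candidate sequences in total.
The sequences that satisfy every rule: CONJ ADJ ADJ NOUN CONJ NOUN ADJ ADV; CONJ NOUN ADJ NOUN CONJ NOUN ADJ ADV.
Count = 2.

2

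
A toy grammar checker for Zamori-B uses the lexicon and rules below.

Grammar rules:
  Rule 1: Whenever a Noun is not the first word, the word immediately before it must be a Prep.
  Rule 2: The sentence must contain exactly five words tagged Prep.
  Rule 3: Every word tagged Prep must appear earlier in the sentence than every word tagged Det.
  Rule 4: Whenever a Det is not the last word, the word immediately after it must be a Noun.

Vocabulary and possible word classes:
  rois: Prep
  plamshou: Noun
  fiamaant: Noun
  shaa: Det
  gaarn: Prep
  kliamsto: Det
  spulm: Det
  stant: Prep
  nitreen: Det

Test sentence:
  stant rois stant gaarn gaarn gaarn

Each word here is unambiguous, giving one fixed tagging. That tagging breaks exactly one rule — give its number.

2

Fixed tagging: Prep Prep Prep Prep Prep Prep.
Applying the rules: R1 holds, R2 violated, R3 holds, R4 holds.
Only rule 2 fails.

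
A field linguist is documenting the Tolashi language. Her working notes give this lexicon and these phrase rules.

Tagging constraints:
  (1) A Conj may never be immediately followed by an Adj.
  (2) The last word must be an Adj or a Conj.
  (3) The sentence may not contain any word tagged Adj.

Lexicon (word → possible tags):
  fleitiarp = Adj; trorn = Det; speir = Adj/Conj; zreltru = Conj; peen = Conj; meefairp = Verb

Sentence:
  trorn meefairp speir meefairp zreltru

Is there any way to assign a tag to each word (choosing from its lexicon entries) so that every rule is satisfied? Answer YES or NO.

Candidates per position — 1:trorn {Det}; 2:meefairp {Verb}; 3:speir {Adj,Conj}; 4:meefairp {Verb}; 5:zreltru {Conj}.
One satisfying assignment: Det Verb Conj Verb Conj.
Check: rule 1 ✓; rule 2 ✓; rule 3 ✓.

YES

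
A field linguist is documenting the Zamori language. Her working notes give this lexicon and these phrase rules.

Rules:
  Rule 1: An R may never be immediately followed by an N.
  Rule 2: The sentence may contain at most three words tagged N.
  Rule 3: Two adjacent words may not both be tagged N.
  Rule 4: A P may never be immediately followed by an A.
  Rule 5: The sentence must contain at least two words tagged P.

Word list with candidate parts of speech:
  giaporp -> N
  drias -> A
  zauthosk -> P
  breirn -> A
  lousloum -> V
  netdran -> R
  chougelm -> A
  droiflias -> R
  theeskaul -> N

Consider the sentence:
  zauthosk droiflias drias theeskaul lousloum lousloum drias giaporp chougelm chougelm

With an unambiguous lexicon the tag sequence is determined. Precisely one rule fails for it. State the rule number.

Fixed tagging: P R A N V V A N A A.
Applying the rules: R1 ✓, R2 ✓, R3 ✓, R4 ✓, R5 ✗.
Only rule 5 fails.

5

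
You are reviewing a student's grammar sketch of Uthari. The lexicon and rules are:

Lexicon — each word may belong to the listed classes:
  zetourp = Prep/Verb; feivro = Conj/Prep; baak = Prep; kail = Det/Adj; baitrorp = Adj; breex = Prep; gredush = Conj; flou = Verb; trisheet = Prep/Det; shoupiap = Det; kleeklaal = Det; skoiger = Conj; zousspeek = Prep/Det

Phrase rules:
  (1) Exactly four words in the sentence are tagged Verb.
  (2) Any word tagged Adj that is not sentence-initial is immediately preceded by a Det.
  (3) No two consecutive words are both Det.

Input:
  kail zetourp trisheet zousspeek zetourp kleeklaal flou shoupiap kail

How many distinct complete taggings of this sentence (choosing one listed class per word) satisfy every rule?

0

Candidates per position — 1:kail {Det,Adj}; 2:zetourp {Prep,Verb}; 3:trisheet {Prep,Det}; 4:zousspeek {Prep,Det}; 5:zetourp {Prep,Verb}; 6:kleeklaal {Det}; 7:flou {Verb}; 8:shoupiap {Det}; 9:kail {Det,Adj}.
There are 64 candidate sequences in total.
Rule 1 cannot be satisfied by any choice of tags from the lexicon.
So there is no consistent tagging.
Count = 0.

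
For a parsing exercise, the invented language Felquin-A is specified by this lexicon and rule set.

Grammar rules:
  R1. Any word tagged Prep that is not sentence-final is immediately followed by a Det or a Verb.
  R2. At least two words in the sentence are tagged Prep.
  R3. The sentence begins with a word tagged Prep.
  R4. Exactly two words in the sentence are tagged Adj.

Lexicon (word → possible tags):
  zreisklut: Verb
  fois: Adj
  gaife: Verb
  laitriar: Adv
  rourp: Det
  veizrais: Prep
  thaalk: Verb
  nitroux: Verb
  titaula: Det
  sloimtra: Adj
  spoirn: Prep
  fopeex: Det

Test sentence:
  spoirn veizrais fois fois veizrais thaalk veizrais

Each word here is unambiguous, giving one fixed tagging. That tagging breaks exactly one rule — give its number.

1

Fixed tagging: Prep Prep Adj Adj Prep Verb Prep.
Rule check: R1 ✗, R2 ✓, R3 ✓, R4 ✓.
Only rule 1 fails.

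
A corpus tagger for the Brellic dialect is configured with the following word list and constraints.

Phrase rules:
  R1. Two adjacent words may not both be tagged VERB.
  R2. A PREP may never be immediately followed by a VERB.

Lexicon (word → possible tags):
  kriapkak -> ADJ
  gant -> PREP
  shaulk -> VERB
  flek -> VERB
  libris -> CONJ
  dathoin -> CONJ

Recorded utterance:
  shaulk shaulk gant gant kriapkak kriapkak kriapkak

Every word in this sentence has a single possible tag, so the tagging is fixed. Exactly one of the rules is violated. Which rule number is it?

1

Fixed tagging: VERB VERB PREP PREP ADJ ADJ ADJ.
Rule check: R1 violated, R2 holds.
Only rule 1 fails.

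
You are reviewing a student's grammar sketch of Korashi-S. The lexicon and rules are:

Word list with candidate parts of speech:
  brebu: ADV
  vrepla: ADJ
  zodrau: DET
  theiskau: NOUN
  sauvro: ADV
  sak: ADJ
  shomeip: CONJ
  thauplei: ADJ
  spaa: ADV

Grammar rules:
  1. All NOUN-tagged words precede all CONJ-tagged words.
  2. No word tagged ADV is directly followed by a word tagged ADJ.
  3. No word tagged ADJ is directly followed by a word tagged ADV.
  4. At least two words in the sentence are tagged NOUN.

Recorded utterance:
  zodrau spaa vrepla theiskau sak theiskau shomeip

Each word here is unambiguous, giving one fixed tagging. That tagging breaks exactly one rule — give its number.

2

Fixed tagging: DET ADV ADJ NOUN ADJ NOUN CONJ.
Rule check: R1 ok, R2 fails, R3 ok, R4 ok.
Only rule 2 fails.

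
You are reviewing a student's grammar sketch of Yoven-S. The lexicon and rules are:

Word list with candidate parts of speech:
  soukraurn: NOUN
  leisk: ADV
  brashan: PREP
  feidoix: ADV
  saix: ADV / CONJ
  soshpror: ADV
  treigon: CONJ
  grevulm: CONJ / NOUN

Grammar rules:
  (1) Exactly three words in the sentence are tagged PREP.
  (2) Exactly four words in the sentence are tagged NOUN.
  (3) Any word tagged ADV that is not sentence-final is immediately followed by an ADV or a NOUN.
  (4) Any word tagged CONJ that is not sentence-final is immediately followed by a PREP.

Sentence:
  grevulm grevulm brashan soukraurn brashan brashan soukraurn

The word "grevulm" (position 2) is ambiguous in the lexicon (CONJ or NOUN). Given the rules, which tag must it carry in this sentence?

Candidates per position — 1:grevulm {CONJ,NOUN}; 2:grevulm {CONJ,NOUN}; 3:brashan {PREP}; 4:soukraurn {NOUN}; 5:brashan {PREP}; 6:brashan {PREP}; 7:soukraurn {NOUN}.
Word 1 cannot be CONJ — rule 2 would then fail for every completion. It is NOUN.
Word 2 cannot be CONJ — rule 2 would then fail for every completion. It is NOUN.
The unique satisfying tagging is: NOUN NOUN PREP NOUN PREP PREP NOUN.
Verifying each rule — rule 1 holds; rule 2 holds; rule 3 holds; rule 4 holds.

NOUN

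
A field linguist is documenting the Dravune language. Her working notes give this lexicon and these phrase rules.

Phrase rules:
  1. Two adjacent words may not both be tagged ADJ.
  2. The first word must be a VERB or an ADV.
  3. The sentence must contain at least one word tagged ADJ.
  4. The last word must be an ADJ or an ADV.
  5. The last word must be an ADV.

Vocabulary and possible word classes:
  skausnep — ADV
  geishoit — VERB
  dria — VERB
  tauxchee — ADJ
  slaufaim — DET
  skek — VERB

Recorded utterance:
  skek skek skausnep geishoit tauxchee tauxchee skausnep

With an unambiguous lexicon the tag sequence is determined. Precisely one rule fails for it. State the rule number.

Fixed tagging: VERB VERB ADV VERB ADJ ADJ ADV.
Checking each rule: R1 fail, R2 pass, R3 pass, R4 pass, R5 pass.
Only rule 1 fails.

1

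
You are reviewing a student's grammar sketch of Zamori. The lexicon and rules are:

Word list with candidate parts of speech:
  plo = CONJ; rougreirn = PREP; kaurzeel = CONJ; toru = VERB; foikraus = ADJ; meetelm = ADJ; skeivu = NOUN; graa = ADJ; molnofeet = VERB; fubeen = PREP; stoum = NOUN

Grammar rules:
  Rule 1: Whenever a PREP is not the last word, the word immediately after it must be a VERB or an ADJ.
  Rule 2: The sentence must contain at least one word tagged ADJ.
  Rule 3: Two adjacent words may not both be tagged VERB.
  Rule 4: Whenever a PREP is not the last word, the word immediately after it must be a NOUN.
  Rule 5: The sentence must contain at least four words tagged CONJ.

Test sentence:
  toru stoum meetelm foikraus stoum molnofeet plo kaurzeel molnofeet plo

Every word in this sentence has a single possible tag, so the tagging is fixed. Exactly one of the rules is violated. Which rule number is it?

Fixed tagging: VERB NOUN ADJ ADJ NOUN VERB CONJ CONJ VERB CONJ.
Checking each rule: R1 ✓, R2 ✓, R3 ✓, R4 ✓, R5 ✗.
Only rule 5 fails.

5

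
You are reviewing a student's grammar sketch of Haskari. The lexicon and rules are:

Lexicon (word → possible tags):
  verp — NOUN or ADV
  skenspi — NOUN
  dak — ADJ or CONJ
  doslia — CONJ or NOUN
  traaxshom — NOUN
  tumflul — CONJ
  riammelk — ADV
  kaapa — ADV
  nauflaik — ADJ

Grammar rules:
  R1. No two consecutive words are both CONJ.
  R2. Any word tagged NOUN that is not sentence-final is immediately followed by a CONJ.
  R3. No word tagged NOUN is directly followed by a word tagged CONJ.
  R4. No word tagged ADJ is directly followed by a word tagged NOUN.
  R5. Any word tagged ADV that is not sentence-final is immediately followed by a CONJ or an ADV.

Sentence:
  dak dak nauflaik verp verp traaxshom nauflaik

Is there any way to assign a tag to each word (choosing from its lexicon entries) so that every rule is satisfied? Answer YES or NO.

Candidates per position — 1:dak {ADJ,CONJ}; 2:dak {ADJ,CONJ}; 3:nauflaik {ADJ}; 4:verp {NOUN,ADV}; 5:verp {NOUN,ADV}; 6:traaxshom {NOUN}; 7:nauflaik {ADJ}.
Rule 2 cannot be satisfied by any choice of tags from the lexicon.
So there is no consistent tagging.

NO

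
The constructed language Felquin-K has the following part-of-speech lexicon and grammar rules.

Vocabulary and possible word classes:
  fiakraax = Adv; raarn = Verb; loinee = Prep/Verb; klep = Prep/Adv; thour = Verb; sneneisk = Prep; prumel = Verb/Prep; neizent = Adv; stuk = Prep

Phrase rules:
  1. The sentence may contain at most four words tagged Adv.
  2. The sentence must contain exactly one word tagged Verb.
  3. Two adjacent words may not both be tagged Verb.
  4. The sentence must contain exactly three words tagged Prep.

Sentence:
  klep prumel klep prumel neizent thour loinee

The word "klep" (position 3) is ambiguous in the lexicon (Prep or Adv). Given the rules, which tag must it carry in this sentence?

Adv

Candidates per position — 1:klep {Prep,Adv}; 2:prumel {Verb,Prep}; 3:klep {Prep,Adv}; 4:prumel {Verb,Prep}; 5:neizent {Adv}; 6:thour {Verb}; 7:loinee {Prep,Verb}.
At position 2, choosing Verb makes rule 2 impossible to satisfy; hence Prep.
At position 4, choosing Verb makes rule 2 impossible to satisfy; hence Prep.
At position 7, choosing Verb makes rule 2 impossible to satisfy; hence Prep.
At position 1, choosing Prep makes rule 4 impossible to satisfy; hence Adv.
At position 3, choosing Prep makes rule 4 impossible to satisfy; hence Adv.
The unique satisfying tagging is: Adv Prep Adv Prep Adv Verb Prep.
Verifying each rule — rule 1 ✓; rule 2 ✓; rule 3 ✓; rule 4 ✓.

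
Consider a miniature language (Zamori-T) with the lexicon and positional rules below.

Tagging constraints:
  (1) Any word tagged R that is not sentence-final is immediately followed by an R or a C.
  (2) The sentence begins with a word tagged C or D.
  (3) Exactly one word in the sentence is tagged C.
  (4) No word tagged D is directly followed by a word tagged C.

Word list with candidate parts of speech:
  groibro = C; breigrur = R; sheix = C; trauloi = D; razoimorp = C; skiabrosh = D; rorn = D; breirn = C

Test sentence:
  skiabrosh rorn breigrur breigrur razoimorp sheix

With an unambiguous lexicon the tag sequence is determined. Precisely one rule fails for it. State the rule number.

3

Fixed tagging: D D R R C C.
Rule check: R1 ok, R2 ok, R3 fails, R4 ok.
Only rule 3 fails.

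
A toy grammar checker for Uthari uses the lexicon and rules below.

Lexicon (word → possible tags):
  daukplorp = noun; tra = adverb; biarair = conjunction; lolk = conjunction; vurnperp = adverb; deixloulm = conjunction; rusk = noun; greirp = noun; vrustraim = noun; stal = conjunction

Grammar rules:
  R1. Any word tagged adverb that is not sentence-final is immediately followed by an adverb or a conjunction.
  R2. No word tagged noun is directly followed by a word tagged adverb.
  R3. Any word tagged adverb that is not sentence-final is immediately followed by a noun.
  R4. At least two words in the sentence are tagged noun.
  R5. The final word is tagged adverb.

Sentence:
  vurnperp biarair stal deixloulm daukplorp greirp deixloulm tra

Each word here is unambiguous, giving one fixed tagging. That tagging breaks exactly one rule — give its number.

3

Fixed tagging: adverb conjunction conjunction conjunction noun noun conjunction adverb.
Applying the rules: R1 ✓, R2 ✓, R3 ✗, R4 ✓, R5 ✓.
Only rule 3 fails.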